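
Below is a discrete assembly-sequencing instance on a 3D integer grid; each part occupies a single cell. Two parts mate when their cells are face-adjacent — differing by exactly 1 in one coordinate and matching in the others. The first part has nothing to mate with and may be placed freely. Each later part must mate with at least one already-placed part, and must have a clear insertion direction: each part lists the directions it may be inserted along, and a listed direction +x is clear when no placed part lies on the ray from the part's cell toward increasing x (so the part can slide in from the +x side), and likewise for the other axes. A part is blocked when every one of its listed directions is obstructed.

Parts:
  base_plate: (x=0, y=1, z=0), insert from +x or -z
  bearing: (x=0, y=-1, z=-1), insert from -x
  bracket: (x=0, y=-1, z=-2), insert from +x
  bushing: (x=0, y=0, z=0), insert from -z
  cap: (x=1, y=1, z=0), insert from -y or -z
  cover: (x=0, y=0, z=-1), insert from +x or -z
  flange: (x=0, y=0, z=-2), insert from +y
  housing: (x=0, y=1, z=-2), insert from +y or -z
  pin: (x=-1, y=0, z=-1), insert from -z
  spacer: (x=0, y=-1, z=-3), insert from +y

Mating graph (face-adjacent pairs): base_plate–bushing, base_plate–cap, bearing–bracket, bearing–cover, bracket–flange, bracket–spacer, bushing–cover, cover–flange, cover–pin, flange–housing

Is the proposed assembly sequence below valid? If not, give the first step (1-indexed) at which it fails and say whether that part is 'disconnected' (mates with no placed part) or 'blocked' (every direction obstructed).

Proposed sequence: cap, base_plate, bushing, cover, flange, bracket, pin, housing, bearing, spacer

1. cap@(1, 1, 0) [-y clear] — {cap}
2. base_plate@(0, 1, 0) [-z clear] — {base_plate, cap}
3. bushing@(0, 0, 0) [-z clear] — {base_plate, bushing, cap}
4. cover@(0, 0, -1) [+x clear] — {base_plate, bushing, cap, cover}
5. flange@(0, 0, -2) [+y clear] — {base_plate, bushing, cap, cover, flange}
6. bracket@(0, -1, -2) [+x clear] — {base_plate, bracket, bushing, cap, cover, flange}
7. pin@(-1, 0, -1) [-z clear] — {base_plate, bracket, bushing, cap, cover, flange, pin}
8. housing@(0, 1, -2) [+y clear] — {base_plate, bracket, bushing, cap, cover, flange, housing, pin}
9. bearing@(0, -1, -1) [-x clear] — {base_plate, bearing, bracket, bushing, cap, cover, flange, housing, pin}
10. spacer@(0, -1, -3) [+y clear] — {base_plate, bearing, bracket, bushing, cap, cover, flange, housing, pin, spacer}

Valid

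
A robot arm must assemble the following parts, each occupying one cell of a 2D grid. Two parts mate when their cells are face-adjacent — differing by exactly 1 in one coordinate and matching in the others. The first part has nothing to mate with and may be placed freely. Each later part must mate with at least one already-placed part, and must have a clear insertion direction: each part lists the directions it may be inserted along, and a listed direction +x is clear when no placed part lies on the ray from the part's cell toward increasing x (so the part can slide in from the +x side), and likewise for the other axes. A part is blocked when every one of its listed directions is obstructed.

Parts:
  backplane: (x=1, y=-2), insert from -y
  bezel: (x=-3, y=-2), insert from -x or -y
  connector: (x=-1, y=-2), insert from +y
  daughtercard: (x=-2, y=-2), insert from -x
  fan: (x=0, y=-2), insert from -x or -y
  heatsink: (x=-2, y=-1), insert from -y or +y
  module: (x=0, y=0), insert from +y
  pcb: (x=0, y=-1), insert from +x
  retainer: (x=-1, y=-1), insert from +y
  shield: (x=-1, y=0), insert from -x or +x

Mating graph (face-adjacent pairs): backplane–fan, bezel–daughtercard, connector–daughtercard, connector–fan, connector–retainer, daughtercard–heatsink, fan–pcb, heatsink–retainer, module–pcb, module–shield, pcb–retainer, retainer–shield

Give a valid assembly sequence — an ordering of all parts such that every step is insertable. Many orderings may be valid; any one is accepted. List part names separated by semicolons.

connector; daughtercard; bezel; fan; backplane; pcb; module; heatsink; retainer; shield

1. connector@(-1, -2) [+y clear] — {connector}
2. daughtercard@(-2, -2) [-x clear] — {connector, daughtercard}
3. bezel@(-3, -2) [-x clear] — {bezel, connector, daughtercard}
4. fan@(0, -2) [-y clear] — {bezel, connector, daughtercard, fan}
5. backplane@(1, -2) [-y clear] — {backplane, bezel, connector, daughtercard, fan}
6. pcb@(0, -1) [+x clear] — {backplane, bezel, connector, daughtercard, fan, pcb}
7. module@(0, 0) [+y clear] — {backplane, bezel, connector, daughtercard, fan, module, pcb}
8. heatsink@(-2, -1) [+y clear] — {backplane, bezel, connector, daughtercard, fan, heatsink, module, pcb}
9. retainer@(-1, -1) [+y clear] — {backplane, bezel, connector, daughtercard, fan, heatsink, module, pcb, retainer}
10. shield@(-1, 0) [-x clear] — {backplane, bezel, connector, daughtercard, fan, heatsink, module, pcb, retainer, shield}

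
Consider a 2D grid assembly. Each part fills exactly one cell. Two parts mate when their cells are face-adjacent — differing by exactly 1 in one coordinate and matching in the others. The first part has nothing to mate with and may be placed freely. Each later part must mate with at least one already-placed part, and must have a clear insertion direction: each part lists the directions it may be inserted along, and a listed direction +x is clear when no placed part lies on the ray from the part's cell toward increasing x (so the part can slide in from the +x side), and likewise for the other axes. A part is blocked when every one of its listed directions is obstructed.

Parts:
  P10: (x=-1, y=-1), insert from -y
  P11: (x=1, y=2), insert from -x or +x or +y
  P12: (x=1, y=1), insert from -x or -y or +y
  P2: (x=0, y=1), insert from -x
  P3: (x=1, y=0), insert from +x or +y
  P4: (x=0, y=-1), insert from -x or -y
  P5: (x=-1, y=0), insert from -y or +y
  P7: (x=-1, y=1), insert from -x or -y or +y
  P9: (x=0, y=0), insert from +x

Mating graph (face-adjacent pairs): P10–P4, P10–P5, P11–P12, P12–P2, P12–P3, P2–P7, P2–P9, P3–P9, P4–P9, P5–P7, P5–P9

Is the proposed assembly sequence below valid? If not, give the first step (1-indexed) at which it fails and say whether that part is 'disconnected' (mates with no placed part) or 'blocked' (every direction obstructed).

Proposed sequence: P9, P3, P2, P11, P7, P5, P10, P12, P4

Invalid at step 4 (disconnected)

1. P9@(0, 0) [+x clear] — {P9}
2. P3@(1, 0) [+x clear] — {P3, P9}
3. P2@(0, 1) [-x clear] — {P2, P3, P9}
4. P11@(1, 2) — no placed neighbour ⇒ disconnected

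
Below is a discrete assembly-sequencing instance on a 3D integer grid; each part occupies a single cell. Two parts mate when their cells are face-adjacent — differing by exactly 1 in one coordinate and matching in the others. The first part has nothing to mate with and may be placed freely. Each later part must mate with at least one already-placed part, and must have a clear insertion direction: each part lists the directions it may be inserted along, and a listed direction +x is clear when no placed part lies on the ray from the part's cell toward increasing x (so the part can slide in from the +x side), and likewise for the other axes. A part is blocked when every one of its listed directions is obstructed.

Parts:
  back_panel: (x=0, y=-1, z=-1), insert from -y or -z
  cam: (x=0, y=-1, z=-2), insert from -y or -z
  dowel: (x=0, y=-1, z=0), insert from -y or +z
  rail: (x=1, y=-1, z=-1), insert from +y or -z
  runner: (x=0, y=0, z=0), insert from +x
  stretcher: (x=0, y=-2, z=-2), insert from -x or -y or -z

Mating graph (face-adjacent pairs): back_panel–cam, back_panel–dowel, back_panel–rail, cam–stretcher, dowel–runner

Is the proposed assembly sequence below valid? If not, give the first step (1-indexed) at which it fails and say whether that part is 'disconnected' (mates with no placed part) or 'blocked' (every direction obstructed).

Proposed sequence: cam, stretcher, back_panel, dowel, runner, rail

Valid

1. cam@(0, -1, -2) [-y clear] — {cam}
2. stretcher@(0, -2, -2) [-x clear] — {cam, stretcher}
3. back_panel@(0, -1, -1) [-y clear] — {back_panel, cam, stretcher}
4. dowel@(0, -1, 0) [-y clear] — {back_panel, cam, dowel, stretcher}
5. runner@(0, 0, 0) [+x clear] — {back_panel, cam, dowel, runner, stretcher}
6. rail@(1, -1, -1) [+y clear] — {back_panel, cam, dowel, rail, runner, stretcher}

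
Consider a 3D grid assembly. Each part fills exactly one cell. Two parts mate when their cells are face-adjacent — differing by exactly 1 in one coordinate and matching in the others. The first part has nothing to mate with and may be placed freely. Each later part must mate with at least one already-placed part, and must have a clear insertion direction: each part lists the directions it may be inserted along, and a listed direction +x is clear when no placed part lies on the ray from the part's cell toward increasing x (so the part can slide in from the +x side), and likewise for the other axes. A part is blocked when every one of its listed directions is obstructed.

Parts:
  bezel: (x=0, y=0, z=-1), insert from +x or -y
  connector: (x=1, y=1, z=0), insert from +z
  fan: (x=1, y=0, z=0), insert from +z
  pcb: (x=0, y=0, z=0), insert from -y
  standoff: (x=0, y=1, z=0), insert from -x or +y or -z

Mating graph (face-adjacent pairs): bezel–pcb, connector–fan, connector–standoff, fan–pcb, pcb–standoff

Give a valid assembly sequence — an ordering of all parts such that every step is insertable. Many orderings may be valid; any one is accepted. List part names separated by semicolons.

1. connector@(1, 1, 0) [+z clear] — {connector}
2. standoff@(0, 1, 0) [-x clear] — {connector, standoff}
3. pcb@(0, 0, 0) [-y clear] — {connector, pcb, standoff}
4. fan@(1, 0, 0) [+z clear] — {connector, fan, pcb, standoff}
5. bezel@(0, 0, -1) [+x clear] — {bezel, connector, fan, pcb, standoff}

connector; standoff; pcb; fan; bezel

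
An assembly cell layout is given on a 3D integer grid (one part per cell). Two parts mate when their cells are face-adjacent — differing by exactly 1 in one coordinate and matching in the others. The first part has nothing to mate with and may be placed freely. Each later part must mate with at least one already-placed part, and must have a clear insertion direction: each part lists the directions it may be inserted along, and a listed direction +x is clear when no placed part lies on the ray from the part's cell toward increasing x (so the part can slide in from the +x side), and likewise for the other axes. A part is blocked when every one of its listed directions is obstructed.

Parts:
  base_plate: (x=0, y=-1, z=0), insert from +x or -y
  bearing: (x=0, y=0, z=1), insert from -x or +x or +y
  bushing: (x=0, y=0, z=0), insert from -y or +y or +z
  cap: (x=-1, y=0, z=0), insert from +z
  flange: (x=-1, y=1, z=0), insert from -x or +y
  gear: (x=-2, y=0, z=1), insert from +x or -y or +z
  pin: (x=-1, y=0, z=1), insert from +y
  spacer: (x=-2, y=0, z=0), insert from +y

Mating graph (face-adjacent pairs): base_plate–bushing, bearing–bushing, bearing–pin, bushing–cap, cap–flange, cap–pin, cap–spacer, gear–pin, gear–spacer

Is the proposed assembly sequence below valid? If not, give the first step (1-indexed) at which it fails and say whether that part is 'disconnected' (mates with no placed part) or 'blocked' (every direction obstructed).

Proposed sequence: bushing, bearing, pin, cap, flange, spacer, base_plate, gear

1. bushing@(0, 0, 0) [-y clear] — {bushing}
2. bearing@(0, 0, 1) [-x clear] — {bearing, bushing}
3. pin@(-1, 0, 1) [+y clear] — {bearing, bushing, pin}
4. cap@(-1, 0, 0) — +z all obstructed ⇒ blocked

Invalid at step 4 (blocked)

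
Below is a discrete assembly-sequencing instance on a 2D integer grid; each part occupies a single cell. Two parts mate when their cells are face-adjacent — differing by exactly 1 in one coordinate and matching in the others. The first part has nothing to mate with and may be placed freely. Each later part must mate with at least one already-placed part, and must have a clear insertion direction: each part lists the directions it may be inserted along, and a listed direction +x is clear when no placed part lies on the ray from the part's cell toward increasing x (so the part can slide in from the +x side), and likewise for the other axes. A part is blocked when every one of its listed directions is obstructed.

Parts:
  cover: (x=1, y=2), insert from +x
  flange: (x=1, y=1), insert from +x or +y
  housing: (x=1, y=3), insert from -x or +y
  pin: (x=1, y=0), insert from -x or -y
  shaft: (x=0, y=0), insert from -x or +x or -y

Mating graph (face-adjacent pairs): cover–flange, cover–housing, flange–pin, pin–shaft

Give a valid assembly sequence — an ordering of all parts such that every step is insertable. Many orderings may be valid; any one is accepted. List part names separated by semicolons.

1. housing@(1, 3) [-x clear] — {housing}
2. cover@(1, 2) [+x clear] — {cover, housing}
3. flange@(1, 1) [+x clear] — {cover, flange, housing}
4. pin@(1, 0) [-x clear] — {cover, flange, housing, pin}
5. shaft@(0, 0) [-x clear] — {cover, flange, housing, pin, shaft}

housing; cover; flange; pin; shaft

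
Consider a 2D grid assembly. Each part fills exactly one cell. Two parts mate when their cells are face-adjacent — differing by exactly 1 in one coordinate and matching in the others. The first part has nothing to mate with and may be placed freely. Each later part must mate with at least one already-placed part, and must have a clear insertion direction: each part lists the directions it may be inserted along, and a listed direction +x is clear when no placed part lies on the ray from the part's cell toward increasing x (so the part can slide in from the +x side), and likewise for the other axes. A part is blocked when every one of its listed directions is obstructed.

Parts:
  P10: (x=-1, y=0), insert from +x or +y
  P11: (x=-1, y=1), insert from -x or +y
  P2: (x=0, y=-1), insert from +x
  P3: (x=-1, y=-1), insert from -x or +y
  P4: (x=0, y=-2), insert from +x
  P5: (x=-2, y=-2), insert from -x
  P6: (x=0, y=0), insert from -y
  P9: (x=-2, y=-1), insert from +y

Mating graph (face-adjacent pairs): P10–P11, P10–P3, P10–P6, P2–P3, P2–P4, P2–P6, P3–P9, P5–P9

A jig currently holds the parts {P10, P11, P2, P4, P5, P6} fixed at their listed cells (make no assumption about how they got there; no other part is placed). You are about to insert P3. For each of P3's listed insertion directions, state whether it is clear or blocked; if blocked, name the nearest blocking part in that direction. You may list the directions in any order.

+y: blocked by P10; -x: clear

-x: ray from P3(-1, -1) has no placed part ⇒ clear
+y: nearest on ray is P10@(-1, 0) ⇒ blocked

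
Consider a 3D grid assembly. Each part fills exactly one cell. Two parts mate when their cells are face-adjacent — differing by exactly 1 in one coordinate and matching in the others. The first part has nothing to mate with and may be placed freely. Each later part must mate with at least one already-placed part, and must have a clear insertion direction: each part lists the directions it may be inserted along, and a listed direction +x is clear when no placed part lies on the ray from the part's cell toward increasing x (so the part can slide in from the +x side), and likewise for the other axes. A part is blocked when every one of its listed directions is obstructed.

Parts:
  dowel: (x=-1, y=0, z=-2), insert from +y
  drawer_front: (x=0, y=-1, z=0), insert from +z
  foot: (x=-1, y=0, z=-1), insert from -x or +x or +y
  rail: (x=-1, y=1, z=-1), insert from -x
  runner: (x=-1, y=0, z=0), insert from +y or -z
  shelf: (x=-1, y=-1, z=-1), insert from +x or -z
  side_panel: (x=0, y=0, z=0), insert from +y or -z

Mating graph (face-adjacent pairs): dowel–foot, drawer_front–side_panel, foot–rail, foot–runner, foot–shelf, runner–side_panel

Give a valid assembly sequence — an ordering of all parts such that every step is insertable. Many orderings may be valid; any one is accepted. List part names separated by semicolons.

1. runner@(-1, 0, 0) [+y clear] — {runner}
2. side_panel@(0, 0, 0) [+y clear] — {runner, side_panel}
3. drawer_front@(0, -1, 0) [+z clear] — {drawer_front, runner, side_panel}
4. foot@(-1, 0, -1) [-x clear] — {drawer_front, foot, runner, side_panel}
5. rail@(-1, 1, -1) [-x clear] — {drawer_front, foot, rail, runner, side_panel}
6. dowel@(-1, 0, -2) [+y clear] — {dowel, drawer_front, foot, rail, runner, side_panel}
7. shelf@(-1, -1, -1) [+x clear] — {dowel, drawer_front, foot, rail, runner, shelf, side_panel}

runner; side_panel; drawer_front; foot; rail; dowel; shelf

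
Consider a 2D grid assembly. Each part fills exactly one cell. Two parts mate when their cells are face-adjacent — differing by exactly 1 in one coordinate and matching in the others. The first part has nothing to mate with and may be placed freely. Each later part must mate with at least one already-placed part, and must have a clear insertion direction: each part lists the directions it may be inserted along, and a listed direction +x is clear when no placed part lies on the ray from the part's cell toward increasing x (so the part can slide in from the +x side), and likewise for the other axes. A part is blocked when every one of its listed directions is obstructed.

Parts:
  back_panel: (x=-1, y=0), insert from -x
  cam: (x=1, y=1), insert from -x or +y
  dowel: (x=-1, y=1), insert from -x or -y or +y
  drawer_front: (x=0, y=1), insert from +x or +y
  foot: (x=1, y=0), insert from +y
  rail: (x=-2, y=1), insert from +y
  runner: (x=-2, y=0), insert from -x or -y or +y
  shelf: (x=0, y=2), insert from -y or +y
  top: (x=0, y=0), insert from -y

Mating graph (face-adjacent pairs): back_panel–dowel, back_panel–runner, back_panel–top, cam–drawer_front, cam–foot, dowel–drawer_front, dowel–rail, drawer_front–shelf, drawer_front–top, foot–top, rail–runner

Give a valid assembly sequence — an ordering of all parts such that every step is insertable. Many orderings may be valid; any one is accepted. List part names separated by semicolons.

foot; cam; top; back_panel; runner; dowel; rail; drawer_front; shelf

1. foot@(1, 0) [+y clear] — {foot}
2. cam@(1, 1) [-x clear] — {cam, foot}
3. top@(0, 0) [-y clear] — {cam, foot, top}
4. back_panel@(-1, 0) [-x clear] — {back_panel, cam, foot, top}
5. runner@(-2, 0) [-x clear] — {back_panel, cam, foot, runner, top}
6. dowel@(-1, 1) [-x clear] — {back_panel, cam, dowel, foot, runner, top}
7. rail@(-2, 1) [+y clear] — {back_panel, cam, dowel, foot, rail, runner, top}
8. drawer_front@(0, 1) [+y clear] — {back_panel, cam, dowel, drawer_front, foot, rail, runner, top}
9. shelf@(0, 2) [+y clear] — {back_panel, cam, dowel, drawer_front, foot, rail, runner, shelf, top}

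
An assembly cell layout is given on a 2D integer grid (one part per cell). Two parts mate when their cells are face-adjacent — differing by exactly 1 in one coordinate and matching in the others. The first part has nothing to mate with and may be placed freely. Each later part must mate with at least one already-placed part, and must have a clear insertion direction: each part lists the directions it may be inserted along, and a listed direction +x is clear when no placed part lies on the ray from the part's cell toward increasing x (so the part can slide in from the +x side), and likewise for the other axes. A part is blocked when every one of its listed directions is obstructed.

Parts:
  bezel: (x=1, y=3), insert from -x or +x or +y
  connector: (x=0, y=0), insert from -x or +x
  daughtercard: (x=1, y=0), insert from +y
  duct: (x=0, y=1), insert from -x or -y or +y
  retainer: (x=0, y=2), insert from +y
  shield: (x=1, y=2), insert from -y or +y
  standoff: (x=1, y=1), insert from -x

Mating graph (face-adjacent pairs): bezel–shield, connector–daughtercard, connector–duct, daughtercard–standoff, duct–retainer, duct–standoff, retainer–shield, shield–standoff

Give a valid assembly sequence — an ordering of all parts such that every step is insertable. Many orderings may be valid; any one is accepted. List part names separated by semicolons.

connector; daughtercard; standoff; shield; duct; bezel; retainer

1. connector@(0, 0) [-x clear] — {connector}
2. daughtercard@(1, 0) [+y clear] — {connector, daughtercard}
3. standoff@(1, 1) [-x clear] — {connector, daughtercard, standoff}
4. shield@(1, 2) [+y clear] — {connector, daughtercard, shield, standoff}
5. duct@(0, 1) [-x clear] — {connector, daughtercard, duct, shield, standoff}
6. bezel@(1, 3) [-x clear] — {bezel, connector, daughtercard, duct, shield, standoff}
7. retainer@(0, 2) [+y clear] — {bezel, connector, daughtercard, duct, retainer, shield, standoff}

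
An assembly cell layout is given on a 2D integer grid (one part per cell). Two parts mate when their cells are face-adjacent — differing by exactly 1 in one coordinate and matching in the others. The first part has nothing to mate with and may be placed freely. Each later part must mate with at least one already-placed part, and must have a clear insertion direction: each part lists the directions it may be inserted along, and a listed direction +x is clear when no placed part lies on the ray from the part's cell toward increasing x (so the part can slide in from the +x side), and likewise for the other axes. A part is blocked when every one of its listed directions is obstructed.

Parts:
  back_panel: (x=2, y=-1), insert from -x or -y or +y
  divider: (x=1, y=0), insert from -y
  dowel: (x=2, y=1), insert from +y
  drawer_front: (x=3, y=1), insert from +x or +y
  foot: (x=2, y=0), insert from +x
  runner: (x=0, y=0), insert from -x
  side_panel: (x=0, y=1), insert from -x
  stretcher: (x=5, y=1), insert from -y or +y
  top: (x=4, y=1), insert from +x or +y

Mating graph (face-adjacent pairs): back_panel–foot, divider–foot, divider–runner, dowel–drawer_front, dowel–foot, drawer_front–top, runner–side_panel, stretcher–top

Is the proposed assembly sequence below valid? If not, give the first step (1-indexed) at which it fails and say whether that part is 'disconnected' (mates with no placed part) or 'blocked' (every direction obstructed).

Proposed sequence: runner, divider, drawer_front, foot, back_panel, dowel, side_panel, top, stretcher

1. runner@(0, 0) [-x clear] — {runner}
2. divider@(1, 0) [-y clear] — {divider, runner}
3. drawer_front@(3, 1) — no placed neighbour ⇒ disconnected

Invalid at step 3 (disconnected)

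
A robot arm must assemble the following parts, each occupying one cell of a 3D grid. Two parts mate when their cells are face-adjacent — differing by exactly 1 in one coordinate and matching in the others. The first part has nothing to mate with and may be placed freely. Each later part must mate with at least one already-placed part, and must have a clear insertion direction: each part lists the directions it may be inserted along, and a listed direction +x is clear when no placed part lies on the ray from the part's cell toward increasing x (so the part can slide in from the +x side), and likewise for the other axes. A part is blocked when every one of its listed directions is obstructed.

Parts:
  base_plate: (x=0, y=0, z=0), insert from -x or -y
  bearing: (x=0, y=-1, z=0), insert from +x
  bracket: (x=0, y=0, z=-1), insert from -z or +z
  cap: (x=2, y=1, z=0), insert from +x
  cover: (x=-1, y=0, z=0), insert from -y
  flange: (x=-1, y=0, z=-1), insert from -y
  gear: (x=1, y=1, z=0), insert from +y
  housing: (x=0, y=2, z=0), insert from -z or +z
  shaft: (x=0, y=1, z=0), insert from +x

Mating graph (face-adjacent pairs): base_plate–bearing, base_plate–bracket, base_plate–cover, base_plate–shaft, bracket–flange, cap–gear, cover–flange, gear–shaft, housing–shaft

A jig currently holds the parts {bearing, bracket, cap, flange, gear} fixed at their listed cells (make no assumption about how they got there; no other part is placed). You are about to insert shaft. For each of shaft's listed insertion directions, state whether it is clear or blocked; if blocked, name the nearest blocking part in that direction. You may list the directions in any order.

+x: blocked by gear

+x: nearest on ray is gear@(1, 1, 0) ⇒ blocked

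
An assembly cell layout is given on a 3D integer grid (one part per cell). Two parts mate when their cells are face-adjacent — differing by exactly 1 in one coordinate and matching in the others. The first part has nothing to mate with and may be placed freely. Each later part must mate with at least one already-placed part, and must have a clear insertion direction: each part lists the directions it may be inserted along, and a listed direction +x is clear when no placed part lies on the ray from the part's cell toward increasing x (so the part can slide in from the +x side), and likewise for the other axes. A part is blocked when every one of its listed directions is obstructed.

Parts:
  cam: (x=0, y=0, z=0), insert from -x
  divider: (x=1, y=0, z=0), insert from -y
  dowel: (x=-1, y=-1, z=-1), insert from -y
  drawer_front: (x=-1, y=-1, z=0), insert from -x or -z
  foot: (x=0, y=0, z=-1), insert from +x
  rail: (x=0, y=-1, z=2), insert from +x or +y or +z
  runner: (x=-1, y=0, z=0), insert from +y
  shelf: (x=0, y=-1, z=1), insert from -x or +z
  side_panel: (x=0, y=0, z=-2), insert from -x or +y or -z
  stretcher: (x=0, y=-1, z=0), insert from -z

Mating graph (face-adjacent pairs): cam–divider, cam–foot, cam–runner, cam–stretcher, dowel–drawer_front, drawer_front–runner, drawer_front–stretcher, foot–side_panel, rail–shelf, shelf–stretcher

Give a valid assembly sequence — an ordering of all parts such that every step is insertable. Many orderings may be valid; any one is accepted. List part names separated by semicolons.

rail; shelf; stretcher; cam; divider; drawer_front; dowel; foot; side_panel; runner

1. rail@(0, -1, 2) [+x clear] — {rail}
2. shelf@(0, -1, 1) [-x clear] — {rail, shelf}
3. stretcher@(0, -1, 0) [-z clear] — {rail, shelf, stretcher}
4. cam@(0, 0, 0) [-x clear] — {cam, rail, shelf, stretcher}
5. divider@(1, 0, 0) [-y clear] — {cam, divider, rail, shelf, stretcher}
6. drawer_front@(-1, -1, 0) [-x clear] — {cam, divider, drawer_front, rail, shelf, stretcher}
7. dowel@(-1, -1, -1) [-y clear] — {cam, divider, dowel, drawer_front, rail, shelf, stretcher}
8. foot@(0, 0, -1) [+x clear] — {cam, divider, dowel, drawer_front, foot, rail, shelf, stretcher}
9. side_panel@(0, 0, -2) [-x clear] — {cam, divider, dowel, drawer_front, foot, rail, shelf, side_panel, stretcher}
10. runner@(-1, 0, 0) [+y clear] — {cam, divider, dowel, drawer_front, foot, rail, runner, shelf, side_panel, stretcher}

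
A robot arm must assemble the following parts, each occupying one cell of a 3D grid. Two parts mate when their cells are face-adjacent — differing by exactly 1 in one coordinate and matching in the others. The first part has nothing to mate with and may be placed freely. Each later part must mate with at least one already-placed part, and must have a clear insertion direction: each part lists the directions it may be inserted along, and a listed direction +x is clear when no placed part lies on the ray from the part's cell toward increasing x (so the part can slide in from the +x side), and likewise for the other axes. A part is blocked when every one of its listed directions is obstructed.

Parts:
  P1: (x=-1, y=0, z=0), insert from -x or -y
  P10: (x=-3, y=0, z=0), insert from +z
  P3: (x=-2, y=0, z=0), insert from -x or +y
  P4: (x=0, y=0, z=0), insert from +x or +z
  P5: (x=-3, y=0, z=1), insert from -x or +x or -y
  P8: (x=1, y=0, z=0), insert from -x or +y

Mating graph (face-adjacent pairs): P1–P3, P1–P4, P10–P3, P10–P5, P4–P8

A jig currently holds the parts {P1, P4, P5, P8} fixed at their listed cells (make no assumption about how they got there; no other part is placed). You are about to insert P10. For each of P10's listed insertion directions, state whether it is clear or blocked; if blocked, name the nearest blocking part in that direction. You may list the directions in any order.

+z: nearest on ray is P5@(-3, 0, 1) ⇒ blocked

+z: blocked by P5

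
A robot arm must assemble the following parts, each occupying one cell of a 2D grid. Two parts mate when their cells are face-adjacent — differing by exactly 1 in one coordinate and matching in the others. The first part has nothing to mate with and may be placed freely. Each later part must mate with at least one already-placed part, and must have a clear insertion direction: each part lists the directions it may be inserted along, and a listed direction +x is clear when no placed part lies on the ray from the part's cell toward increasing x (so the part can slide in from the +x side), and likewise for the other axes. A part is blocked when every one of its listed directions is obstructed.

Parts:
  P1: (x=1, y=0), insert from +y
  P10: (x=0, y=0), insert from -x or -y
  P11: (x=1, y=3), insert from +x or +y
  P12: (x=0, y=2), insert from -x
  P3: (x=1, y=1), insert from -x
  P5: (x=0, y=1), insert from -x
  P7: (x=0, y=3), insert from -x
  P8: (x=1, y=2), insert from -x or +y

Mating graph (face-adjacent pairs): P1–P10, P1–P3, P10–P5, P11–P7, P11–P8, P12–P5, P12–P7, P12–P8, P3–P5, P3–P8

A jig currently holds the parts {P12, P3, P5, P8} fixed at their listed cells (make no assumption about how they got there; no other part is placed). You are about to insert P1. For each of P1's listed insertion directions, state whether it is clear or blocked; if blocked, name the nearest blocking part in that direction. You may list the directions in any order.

+y: nearest on ray is P3@(1, 1) ⇒ blocked

+y: blocked by P3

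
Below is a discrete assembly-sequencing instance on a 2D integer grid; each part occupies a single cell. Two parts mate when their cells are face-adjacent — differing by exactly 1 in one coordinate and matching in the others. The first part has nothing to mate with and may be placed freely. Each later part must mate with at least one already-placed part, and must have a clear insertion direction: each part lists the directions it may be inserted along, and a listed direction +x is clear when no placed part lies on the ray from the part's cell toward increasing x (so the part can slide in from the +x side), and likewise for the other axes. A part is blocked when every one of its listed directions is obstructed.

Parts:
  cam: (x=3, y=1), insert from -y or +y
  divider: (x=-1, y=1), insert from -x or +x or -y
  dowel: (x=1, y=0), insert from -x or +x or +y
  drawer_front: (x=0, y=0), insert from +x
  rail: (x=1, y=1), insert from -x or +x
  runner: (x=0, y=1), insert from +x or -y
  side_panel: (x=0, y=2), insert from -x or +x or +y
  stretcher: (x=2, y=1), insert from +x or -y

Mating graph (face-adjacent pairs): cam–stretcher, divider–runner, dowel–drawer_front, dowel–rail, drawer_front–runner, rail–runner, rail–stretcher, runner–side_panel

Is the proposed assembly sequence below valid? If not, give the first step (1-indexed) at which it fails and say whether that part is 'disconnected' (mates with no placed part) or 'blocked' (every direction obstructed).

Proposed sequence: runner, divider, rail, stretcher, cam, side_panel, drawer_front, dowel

1. runner@(0, 1) [+x clear] — {runner}
2. divider@(-1, 1) [-x clear] — {divider, runner}
3. rail@(1, 1) [+x clear] — {divider, rail, runner}
4. stretcher@(2, 1) [+x clear] — {divider, rail, runner, stretcher}
5. cam@(3, 1) [-y clear] — {cam, divider, rail, runner, stretcher}
6. side_panel@(0, 2) [-x clear] — {cam, divider, rail, runner, side_panel, stretcher}
7. drawer_front@(0, 0) [+x clear] — {cam, divider, drawer_front, rail, runner, side_panel, stretcher}
8. dowel@(1, 0) [+x clear] — {cam, divider, dowel, drawer_front, rail, runner, side_panel, stretcher}

Valid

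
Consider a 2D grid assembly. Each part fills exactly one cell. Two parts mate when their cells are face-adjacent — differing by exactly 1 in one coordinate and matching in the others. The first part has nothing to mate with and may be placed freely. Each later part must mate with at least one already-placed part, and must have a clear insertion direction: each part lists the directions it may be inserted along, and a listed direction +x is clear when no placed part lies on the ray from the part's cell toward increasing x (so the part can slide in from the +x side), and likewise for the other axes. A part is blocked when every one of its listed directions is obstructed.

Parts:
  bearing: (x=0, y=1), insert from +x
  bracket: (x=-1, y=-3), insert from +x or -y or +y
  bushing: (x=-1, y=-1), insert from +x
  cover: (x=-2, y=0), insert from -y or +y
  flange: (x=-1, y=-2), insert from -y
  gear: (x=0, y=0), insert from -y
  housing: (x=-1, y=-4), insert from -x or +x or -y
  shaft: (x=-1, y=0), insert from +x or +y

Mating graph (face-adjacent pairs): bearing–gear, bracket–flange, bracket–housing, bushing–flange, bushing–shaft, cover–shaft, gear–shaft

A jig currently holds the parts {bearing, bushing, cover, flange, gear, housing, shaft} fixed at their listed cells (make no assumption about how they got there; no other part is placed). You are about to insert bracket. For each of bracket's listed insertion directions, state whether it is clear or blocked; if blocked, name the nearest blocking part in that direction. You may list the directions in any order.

+x: clear; +y: blocked by flange; -y: blocked by housing

+x: ray from bracket(-1, -3) has no placed part ⇒ clear
-y: nearest on ray is housing@(-1, -4) ⇒ blocked
+y: nearest on ray is flange@(-1, -2) ⇒ blocked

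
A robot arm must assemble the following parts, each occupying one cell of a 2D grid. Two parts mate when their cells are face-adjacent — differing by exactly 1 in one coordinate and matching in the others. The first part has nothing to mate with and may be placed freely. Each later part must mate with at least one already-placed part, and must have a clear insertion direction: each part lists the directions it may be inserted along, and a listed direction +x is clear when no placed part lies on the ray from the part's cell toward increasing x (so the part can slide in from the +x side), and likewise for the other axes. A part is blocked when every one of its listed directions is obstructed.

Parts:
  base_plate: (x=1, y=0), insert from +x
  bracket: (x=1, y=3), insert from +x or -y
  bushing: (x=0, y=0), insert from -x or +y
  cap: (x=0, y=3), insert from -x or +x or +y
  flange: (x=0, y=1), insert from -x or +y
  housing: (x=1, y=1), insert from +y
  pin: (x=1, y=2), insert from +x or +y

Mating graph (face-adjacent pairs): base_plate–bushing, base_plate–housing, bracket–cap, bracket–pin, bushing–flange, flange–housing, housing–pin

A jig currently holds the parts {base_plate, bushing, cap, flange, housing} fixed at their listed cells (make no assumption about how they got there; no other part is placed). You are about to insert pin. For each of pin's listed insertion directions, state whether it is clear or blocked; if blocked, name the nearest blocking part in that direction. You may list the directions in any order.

+x: clear; +y: clear

+x: ray from pin(1, 2) has no placed part ⇒ clear
+y: ray from pin(1, 2) has no placed part ⇒ clear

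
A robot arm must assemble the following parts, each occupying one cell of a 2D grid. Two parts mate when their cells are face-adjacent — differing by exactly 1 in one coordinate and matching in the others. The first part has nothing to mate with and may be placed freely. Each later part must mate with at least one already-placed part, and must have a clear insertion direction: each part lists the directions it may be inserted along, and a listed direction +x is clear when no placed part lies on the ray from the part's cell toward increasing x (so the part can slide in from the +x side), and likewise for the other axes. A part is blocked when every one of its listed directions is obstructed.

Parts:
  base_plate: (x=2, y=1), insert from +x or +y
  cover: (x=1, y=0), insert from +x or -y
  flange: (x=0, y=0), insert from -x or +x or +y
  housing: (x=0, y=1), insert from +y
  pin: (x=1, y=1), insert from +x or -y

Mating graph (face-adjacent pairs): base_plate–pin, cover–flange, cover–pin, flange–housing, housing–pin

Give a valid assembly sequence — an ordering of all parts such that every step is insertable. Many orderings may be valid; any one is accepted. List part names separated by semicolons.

base_plate; pin; cover; flange; housing

1. base_plate@(2, 1) [+x clear] — {base_plate}
2. pin@(1, 1) [-y clear] — {base_plate, pin}
3. cover@(1, 0) [+x clear] — {base_plate, cover, pin}
4. flange@(0, 0) [-x clear] — {base_plate, cover, flange, pin}
5. housing@(0, 1) [+y clear] — {base_plate, cover, flange, housing, pin}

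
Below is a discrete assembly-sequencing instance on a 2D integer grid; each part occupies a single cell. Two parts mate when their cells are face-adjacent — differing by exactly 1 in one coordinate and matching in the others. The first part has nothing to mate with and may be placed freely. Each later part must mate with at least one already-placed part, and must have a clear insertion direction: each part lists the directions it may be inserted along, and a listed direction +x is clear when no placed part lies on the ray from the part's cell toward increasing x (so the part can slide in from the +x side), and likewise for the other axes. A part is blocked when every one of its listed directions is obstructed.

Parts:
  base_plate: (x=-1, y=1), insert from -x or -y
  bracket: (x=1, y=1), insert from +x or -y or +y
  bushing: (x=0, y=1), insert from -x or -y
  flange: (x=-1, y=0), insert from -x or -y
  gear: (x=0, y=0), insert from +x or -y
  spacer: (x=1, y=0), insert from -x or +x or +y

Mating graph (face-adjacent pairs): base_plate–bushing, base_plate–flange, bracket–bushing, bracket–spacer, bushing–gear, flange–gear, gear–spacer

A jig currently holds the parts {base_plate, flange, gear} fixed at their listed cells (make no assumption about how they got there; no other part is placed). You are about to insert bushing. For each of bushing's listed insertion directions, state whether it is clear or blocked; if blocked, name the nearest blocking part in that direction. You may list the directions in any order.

-x: nearest on ray is base_plate@(-1, 1) ⇒ blocked
-y: nearest on ray is gear@(0, 0) ⇒ blocked

-x: blocked by base_plate; -y: blocked by gear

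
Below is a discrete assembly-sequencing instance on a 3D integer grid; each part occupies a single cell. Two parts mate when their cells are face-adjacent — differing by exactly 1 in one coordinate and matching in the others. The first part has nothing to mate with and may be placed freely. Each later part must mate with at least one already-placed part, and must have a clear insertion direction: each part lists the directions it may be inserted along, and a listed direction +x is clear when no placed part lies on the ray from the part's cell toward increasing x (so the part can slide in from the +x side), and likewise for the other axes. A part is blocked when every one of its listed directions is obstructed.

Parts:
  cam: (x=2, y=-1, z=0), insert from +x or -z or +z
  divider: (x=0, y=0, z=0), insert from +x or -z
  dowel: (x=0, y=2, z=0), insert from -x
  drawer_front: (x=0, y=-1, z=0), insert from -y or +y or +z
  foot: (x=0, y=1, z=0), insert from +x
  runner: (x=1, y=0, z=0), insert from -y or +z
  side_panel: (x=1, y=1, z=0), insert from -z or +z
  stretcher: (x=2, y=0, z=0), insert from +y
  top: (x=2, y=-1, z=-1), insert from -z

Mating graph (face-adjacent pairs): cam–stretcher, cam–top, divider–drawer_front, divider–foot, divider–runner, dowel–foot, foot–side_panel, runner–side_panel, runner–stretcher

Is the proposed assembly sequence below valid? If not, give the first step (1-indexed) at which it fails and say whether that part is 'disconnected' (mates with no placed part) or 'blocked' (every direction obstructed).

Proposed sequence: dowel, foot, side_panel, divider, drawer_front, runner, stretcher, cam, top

1. dowel@(0, 2, 0) [-x clear] — {dowel}
2. foot@(0, 1, 0) [+x clear] — {dowel, foot}
3. side_panel@(1, 1, 0) [-z clear] — {dowel, foot, side_panel}
4. divider@(0, 0, 0) [+x clear] — {divider, dowel, foot, side_panel}
5. drawer_front@(0, -1, 0) [-y clear] — {divider, dowel, drawer_front, foot, side_panel}
6. runner@(1, 0, 0) [-y clear] — {divider, dowel, drawer_front, foot, runner, side_panel}
7. stretcher@(2, 0, 0) [+y clear] — {divider, dowel, drawer_front, foot, runner, side_panel, stretcher}
8. cam@(2, -1, 0) [+x clear] — {cam, divider, dowel, drawer_front, foot, runner, side_panel, stretcher}
9. top@(2, -1, -1) [-z clear] — {cam, divider, dowel, drawer_front, foot, runner, side_panel, stretcher, top}

Valid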